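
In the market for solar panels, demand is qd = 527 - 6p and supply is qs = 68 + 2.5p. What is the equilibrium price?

p* = 54

Set qd = qs: 527 - 6p = 68 + 2.5p.
459 = 8.5p, so p* = 54.
q* = 527 − 6(54) = 203.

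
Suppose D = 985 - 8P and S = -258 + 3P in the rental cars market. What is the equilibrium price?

Set D = S: 985 - 8P = -258 + 3P.
1243 = 11P, so P* = 113.
Q* = 985 − 8(113) = 81.

P* = 113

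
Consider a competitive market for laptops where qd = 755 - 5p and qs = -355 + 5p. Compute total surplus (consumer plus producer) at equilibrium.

Equilibrium: 755 - 5p = -355 + 5p gives p* = 111, q* = 200.
Demand choke price: p = 151; supply starts at p = 71.
CS = ½(151 − 111)(200) = 4000; PS = ½(111 − 71)(200) = 4000.

Total surplus = 8000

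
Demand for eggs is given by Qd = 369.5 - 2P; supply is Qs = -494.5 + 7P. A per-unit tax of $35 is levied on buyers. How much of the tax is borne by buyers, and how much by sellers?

Pre-tax equilibrium: P* = 96, Q* = 177.5.
Tax on buyers shifts demand to Qd = 369.5 − 2(P + 35) = 299.5 - 2P.
299.5 - 2P = -494.5 + 7P gives seller price Ps = 794/9; buyers pay Pb = 794/9 + 35 = 1109/9.
New quantity: Q = 369.5 − 2(1109/9) = 2215/18.
Buyer burden = 1109/9 − 96 = 245/9; seller burden = 96 − 794/9 = 70/9.

Buyers bear 245/9, sellers bear 70/9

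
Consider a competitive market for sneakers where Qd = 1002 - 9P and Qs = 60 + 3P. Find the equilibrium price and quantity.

Set Qd = Qs: 1002 - 9P = 60 + 3P.
942 = 12P, so P* = 78.5.
Q* = 1002 − 9(78.5) = 295.5.

P* = 78.5, Q* = 295.5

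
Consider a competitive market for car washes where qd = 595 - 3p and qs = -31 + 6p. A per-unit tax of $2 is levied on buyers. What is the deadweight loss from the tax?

Pre-tax equilibrium: p* = 626/9, q* = 1159/3.
Tax on buyers shifts demand to qd = 595 − 3(p + 2) = 589 - 3p.
589 - 3p = -31 + 6p gives seller price ps = 620/9; buyers pay pb = 620/9 + 2 = 638/9.
New quantity: q = 595 − 3(638/9) = 1147/3.
DWL = ½ × 2 × (1159/3 − 1147/3) = 4.

Deadweight loss = 4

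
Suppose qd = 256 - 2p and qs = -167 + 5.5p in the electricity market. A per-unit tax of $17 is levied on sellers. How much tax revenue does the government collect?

Pre-tax equilibrium: p* = 56.4, q* = 143.2.
Tax on sellers shifts supply to qs = -167 + 5.5(p − 17) = -260.5 + 5.5p.
256 - 2p = -260.5 + 5.5p gives buyer price pb = 1033/15; sellers receive ps = 1033/15 − 17 = 778/15.
New quantity: q = 256 − 2(1033/15) = 1774/15.
Revenue = 17 × 1774/15 = 30158/15.

Tax revenue = 30158/15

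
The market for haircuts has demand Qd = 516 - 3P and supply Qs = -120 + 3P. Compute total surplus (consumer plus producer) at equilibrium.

Total surplus = 13068

Equilibrium: 516 - 3P = -120 + 3P gives P* = 106, Q* = 198.
Demand choke price: P = 172; supply starts at P = 40.
CS = ½(172 − 106)(198) = 6534; PS = ½(106 − 40)(198) = 6534.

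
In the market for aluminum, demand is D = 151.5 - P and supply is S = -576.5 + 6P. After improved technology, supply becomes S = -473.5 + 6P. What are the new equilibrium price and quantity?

P' = 625/7, Q' = 871/14

Original equilibrium: P* = 104, Q* = 47.5.
New equilibrium: 151.5 - P = -473.5 + 6P, so 625 = 7P and P' = 625/7; Q' = 151.5 − 1(625/7) = 871/14.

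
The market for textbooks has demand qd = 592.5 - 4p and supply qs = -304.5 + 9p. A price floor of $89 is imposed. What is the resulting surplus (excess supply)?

Surplus = 260

Equilibrium price would be p* = 69, so the floor at 89 binds.
At p = 89: qd = 236.5, qs = 496.5.
Surplus = 496.5 − 236.5 = 260.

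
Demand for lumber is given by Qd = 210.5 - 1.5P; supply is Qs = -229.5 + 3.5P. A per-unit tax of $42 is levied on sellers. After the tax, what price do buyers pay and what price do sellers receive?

Pre-tax equilibrium: P* = 88, Q* = 78.5.
Tax on sellers shifts supply to Qs = -229.5 + 3.5(P − 42) = -376.5 + 3.5P.
210.5 - 1.5P = -376.5 + 3.5P gives buyer price Pb = 117.4; sellers receive Ps = 117.4 − 42 = 75.4.
New quantity: Q = 210.5 − 1.5(117.4) = 34.4.

Buyers pay $117.4, sellers receive $75.4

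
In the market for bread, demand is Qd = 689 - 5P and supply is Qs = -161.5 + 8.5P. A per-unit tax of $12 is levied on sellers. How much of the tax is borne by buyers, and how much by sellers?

Pre-tax equilibrium: P* = 63, Q* = 374.
Tax on sellers shifts supply to Qs = -161.5 + 8.5(P − 12) = -263.5 + 8.5P.
689 - 5P = -263.5 + 8.5P gives buyer price Pb = 635/9; sellers receive Ps = 635/9 − 12 = 527/9.
New quantity: Q = 689 − 5(635/9) = 3026/9.
Buyer burden = 635/9 − 63 = 68/9; seller burden = 63 − 527/9 = 40/9.

Buyers bear 68/9, sellers bear 40/9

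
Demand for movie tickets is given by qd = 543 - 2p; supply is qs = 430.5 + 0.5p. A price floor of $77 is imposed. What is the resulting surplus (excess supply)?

Equilibrium price would be p* = 45, so the floor at 77 binds.
At p = 77: qd = 389, qs = 469.
Surplus = 469 − 389 = 80.

Surplus = 80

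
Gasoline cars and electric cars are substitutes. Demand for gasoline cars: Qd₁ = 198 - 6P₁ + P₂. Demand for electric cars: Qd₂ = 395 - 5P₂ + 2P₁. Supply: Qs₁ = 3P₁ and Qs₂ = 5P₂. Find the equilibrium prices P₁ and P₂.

P₁ = 2375/88, P₂ = 3951/88

Market 1: 198 - 6P₁ + P₂ = 3P₁ → 9P₁ - P₂ = 198.
Market 2: 10P₂ - 2P₁ = 395.
Eliminating P₂: 10×(1) + 1×(2) gives 88P₁ = 2375, so P₁ = 2375/88.
Back-substitute into (2): P₂ = (395 + 2×2375/88) / 10 = 3951/88.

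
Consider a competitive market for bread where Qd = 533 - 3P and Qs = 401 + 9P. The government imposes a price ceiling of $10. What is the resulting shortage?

Equilibrium price would be P* = 11, so the ceiling at 10 binds.
At P = 10: Qd = 533 − 3(10) = 503, Qs = 401 + 9(10) = 491.
Shortage = 503 − 491 = 12.

Shortage = 12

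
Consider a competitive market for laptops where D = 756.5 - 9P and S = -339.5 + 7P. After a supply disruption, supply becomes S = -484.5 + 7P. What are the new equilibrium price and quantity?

P' = 77.5625, Q' = 58.4375

Original equilibrium: P* = 68.5, Q* = 140.
New equilibrium: 756.5 - 9P = -484.5 + 7P, so 1241 = 16P and P' = 77.5625; Q' = 756.5 − 9(77.5625) = 58.4375.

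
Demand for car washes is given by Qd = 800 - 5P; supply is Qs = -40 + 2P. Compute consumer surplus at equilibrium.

Consumer surplus = 4000

Equilibrium: 800 - 5P = -40 + 2P gives P* = 120, Q* = 200.
Demand choke price (Qd = 0): P = 160.
CS = ½(160 − 120)(200) = 4000.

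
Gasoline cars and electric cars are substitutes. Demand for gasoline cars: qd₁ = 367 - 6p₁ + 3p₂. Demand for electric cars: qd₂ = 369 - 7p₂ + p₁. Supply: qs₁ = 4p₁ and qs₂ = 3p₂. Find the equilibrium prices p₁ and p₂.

p₁ = 4777/97, p₂ = 4057/97

Market 1: 367 - 6p₁ + 3p₂ = 4p₁ → 10p₁ - 3p₂ = 367.
Market 2: 10p₂ - p₁ = 369.
Eliminating p₂: 10×(1) + 3×(2) gives 97p₁ = 4777, so p₁ = 4777/97.
Back-substitute into (2): p₂ = (369 + 1×4777/97) / 10 = 4057/97.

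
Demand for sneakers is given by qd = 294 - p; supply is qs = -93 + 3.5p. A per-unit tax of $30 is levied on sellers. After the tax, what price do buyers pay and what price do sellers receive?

Buyers pay 328/3, sellers receive 238/3

Pre-tax equilibrium: p* = 86, q* = 208.
Tax on sellers shifts supply to qs = -93 + 3.5(p − 30) = -198 + 3.5p.
294 - p = -198 + 3.5p gives buyer price pb = 328/3; sellers receive ps = 328/3 − 30 = 238/3.
New quantity: q = 294 − 1(328/3) = 554/3.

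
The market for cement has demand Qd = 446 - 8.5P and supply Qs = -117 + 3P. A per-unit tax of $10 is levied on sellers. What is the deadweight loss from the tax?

Deadweight loss = 2550/23

Pre-tax equilibrium: P* = 1126/23, Q* = 687/23.
Tax on sellers shifts supply to Qs = -117 + 3(P − 10) = -147 + 3P.
446 - 8.5P = -147 + 3P gives buyer price Pb = 1186/23; sellers receive Ps = 1186/23 − 10 = 956/23.
New quantity: Q = 446 − 8.5(1186/23) = 177/23.
DWL = ½ × 10 × (687/23 − 177/23) = 2550/23.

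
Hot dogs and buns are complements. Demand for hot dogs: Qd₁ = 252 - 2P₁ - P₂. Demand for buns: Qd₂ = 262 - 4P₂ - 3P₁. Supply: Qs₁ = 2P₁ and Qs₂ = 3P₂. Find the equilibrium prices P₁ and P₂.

Market 1: 252 - 2P₁ - P₂ = 2P₁ → 4P₁ + P₂ = 252.
Market 2: 7P₂ + 3P₁ = 262.
Eliminating P₂: 7×(1) − 1×(2) gives 25P₁ = 1502, so P₁ = 60.08.
Back-substitute into (2): P₂ = (262 − 3×60.08) / 7 = 11.68.

P₁ = 60.08, P₂ = 11.68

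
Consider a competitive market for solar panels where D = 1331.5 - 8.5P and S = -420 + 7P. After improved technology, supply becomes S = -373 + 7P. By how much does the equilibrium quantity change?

Original equilibrium: P* = 113, Q* = 371.
New equilibrium: 1331.5 - 8.5P = -373 + 7P, so 1704.5 = 15.5P and P' = 3409/31; Q' = 1331.5 − 8.5(3409/31) = 12300/31.
Change in quantity: 12300/31 − 371 = 799/31.

ΔQ = 799/31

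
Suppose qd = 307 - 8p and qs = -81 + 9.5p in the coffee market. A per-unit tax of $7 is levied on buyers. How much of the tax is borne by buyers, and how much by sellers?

Buyers bear $3.8, sellers bear $3.2

Pre-tax equilibrium: p* = 776/35, q* = 4537/35.
Tax on buyers shifts demand to qd = 307 − 8(p + 7) = 251 - 8p.
251 - 8p = -81 + 9.5p gives seller price ps = 664/35; buyers pay pb = 664/35 + 7 = 909/35.
New quantity: q = 307 − 8(909/35) = 3473/35.
Buyer burden = 909/35 − 776/35 = 3.8; seller burden = 776/35 − 664/35 = 3.2.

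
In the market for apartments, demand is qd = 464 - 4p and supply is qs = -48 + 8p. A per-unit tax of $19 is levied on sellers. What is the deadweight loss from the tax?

Pre-tax equilibrium: p* = 128/3, q* = 880/3.
Tax on sellers shifts supply to qs = -48 + 8(p − 19) = -200 + 8p.
464 - 4p = -200 + 8p gives buyer price pb = 166/3; sellers receive ps = 166/3 − 19 = 109/3.
New quantity: q = 464 − 4(166/3) = 728/3.
DWL = ½ × 19 × (880/3 − 728/3) = 1444/3.

Deadweight loss = 1444/3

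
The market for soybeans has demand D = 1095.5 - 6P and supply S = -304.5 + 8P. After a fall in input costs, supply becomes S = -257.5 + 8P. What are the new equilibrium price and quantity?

P' = 1353/14, Q' = 7219/14

Original equilibrium: P* = 100, Q* = 495.5.
New equilibrium: 1095.5 - 6P = -257.5 + 8P, so 1353 = 14P and P' = 1353/14; Q' = 1095.5 − 6(1353/14) = 7219/14.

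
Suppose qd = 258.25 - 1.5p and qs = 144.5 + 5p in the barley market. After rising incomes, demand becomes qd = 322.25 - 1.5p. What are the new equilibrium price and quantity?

p' = 711/26, q' = 3656/13

Original equilibrium: p* = 17.5, q* = 232.
New equilibrium: 322.25 - 1.5p = 144.5 + 5p, so 177.75 = 6.5p and p' = 711/26; q' = 322.25 − 1.5(711/26) = 3656/13.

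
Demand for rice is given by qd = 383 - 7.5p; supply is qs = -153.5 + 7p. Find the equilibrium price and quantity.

p* = 37, q* = 105.5

Set qd = qs: 383 - 7.5p = -153.5 + 7p.
536.5 = 14.5p, so p* = 37.
q* = 383 − 7.5(37) = 105.5.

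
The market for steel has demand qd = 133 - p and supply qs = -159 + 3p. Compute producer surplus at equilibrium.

Producer surplus = 600

Equilibrium: 133 - p = -159 + 3p gives p* = 73, q* = 60.
Supply starts at p = 53 (where qs = 0).
PS = ½(73 − 53)(60) = 600.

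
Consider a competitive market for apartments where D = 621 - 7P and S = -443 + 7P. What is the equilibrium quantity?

Q* = 89

Set D = S: 621 - 7P = -443 + 7P.
1064 = 14P, so P* = 76.
Q* = 621 − 7(76) = 89.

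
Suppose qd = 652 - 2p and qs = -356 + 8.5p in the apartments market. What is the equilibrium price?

p* = 96

Set qd = qs: 652 - 2p = -356 + 8.5p.
1008 = 10.5p, so p* = 96.
q* = 652 − 2(96) = 460.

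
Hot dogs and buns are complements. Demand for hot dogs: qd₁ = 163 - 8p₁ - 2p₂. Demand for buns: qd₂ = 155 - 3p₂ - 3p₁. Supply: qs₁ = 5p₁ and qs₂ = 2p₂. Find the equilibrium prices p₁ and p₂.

Market 1: 163 - 8p₁ - 2p₂ = 5p₁ → 13p₁ + 2p₂ = 163.
Market 2: 5p₂ + 3p₁ = 155.
Eliminating p₂: 5×(1) − 2×(2) gives 59p₁ = 505, so p₁ = 505/59.
Back-substitute into (2): p₂ = (155 − 3×505/59) / 5 = 1526/59.

p₁ = 505/59, p₂ = 1526/59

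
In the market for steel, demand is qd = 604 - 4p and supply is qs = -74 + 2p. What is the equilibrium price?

p* = 113

Set qd = qs: 604 - 4p = -74 + 2p.
678 = 6p, so p* = 113.
q* = 604 − 4(113) = 152.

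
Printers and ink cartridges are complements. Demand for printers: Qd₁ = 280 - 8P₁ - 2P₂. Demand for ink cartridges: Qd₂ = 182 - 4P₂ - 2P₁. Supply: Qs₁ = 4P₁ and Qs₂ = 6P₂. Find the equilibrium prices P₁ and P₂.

Market 1: 280 - 8P₁ - 2P₂ = 4P₁ → 12P₁ + 2P₂ = 280.
Market 2: 10P₂ + 2P₁ = 182.
Eliminating P₂: 10×(1) − 2×(2) gives 116P₁ = 2436, so P₁ = 21.
Back-substitute into (2): P₂ = (182 − 2×21) / 10 = 14.

P₁ = 21, P₂ = 14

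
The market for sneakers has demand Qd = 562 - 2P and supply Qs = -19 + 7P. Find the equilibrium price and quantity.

P* = 581/9, Q* = 3896/9

Set Qd = Qs: 562 - 2P = -19 + 7P.
581 = 9P, so P* = 581/9.
Q* = 562 − 2(581/9) = 3896/9.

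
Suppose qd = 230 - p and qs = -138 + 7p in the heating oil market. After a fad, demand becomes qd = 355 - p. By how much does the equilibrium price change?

Original equilibrium: p* = 46, q* = 184.
New equilibrium: 355 - p = -138 + 7p, so 493 = 8p and p' = 61.625; q' = 355 − 1(61.625) = 293.375.
Change in price: 61.625 − 46 = 15.625.

Δp = 15.625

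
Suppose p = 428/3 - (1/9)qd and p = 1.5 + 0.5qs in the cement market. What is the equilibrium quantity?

q* = 231

Set the two price expressions equal: 428/3 - (1/9)q = 1.5 + 0.5q.
847/6 = (11/18)q, so q* = 231.
p* = 428/3 − (1/9)(231) = 117.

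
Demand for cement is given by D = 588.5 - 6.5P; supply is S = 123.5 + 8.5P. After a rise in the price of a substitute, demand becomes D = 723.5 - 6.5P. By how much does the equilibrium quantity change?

Original equilibrium: P* = 31, Q* = 387.
New equilibrium: 723.5 - 6.5P = 123.5 + 8.5P, so 600 = 15P and P' = 40; Q' = 723.5 − 6.5(40) = 463.5.
Change in quantity: 463.5 − 387 = 76.5.

ΔQ = 76.5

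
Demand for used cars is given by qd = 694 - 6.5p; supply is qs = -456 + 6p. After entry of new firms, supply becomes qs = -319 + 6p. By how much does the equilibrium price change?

Δp = -10.96

Original equilibrium: p* = 92, q* = 96.
New equilibrium: 694 - 6.5p = -319 + 6p, so 1013 = 12.5p and p' = 81.04; q' = 694 − 6.5(81.04) = 167.24.
Change in price: 81.04 − 92 = -10.96.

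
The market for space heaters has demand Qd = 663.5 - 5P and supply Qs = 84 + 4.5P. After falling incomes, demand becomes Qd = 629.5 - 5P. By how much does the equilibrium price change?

ΔP = -68/19

Original equilibrium: P* = 61, Q* = 358.5.
New equilibrium: 629.5 - 5P = 84 + 4.5P, so 545.5 = 9.5P and P' = 1091/19; Q' = 629.5 − 5(1091/19) = 13011/38.
Change in price: 1091/19 − 61 = -68/19.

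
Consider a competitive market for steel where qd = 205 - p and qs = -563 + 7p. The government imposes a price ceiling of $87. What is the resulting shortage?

Shortage = 72

Equilibrium price would be p* = 96, so the ceiling at 87 binds.
At p = 87: qd = 205 − 1(87) = 118, qs = -563 + 7(87) = 46.
Shortage = 118 − 46 = 72.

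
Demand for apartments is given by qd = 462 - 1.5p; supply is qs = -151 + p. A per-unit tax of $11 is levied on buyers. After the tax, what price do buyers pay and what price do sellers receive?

Pre-tax equilibrium: p* = 245.2, q* = 94.2.
Tax on buyers shifts demand to qd = 462 − 1.5(p + 11) = 445.5 - 1.5p.
445.5 - 1.5p = -151 + p gives seller price ps = 238.6; buyers pay pb = 238.6 + 11 = 249.6.
New quantity: q = 462 − 1.5(249.6) = 87.6.

Buyers pay $249.6, sellers receive $238.6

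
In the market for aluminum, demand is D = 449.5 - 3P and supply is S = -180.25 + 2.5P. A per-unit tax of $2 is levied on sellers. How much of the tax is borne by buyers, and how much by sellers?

Pre-tax equilibrium: P* = 114.5, Q* = 106.
Tax on sellers shifts supply to S = -180.25 + 2.5(P − 2) = -185.25 + 2.5P.
449.5 - 3P = -185.25 + 2.5P gives buyer price Pb = 2539/22; sellers receive Ps = 2539/22 − 2 = 2495/22.
New quantity: Q = 449.5 − 3(2539/22) = 1136/11.
Buyer burden = 2539/22 − 114.5 = 10/11; seller burden = 114.5 − 2495/22 = 12/11.

Buyers bear 10/11, sellers bear 12/11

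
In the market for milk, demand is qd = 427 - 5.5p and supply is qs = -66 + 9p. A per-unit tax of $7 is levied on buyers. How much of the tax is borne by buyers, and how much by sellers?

Buyers bear 126/29, sellers bear 77/29

Pre-tax equilibrium: p* = 34, q* = 240.
Tax on buyers shifts demand to qd = 427 − 5.5(p + 7) = 388.5 - 5.5p.
388.5 - 5.5p = -66 + 9p gives seller price ps = 909/29; buyers pay pb = 909/29 + 7 = 1112/29.
New quantity: q = 427 − 5.5(1112/29) = 6267/29.
Buyer burden = 1112/29 − 34 = 126/29; seller burden = 34 − 909/29 = 77/29.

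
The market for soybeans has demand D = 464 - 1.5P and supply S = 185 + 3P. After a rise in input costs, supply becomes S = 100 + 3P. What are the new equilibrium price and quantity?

P' = 728/9, Q' = 1028/3

Original equilibrium: P* = 62, Q* = 371.
New equilibrium: 464 - 1.5P = 100 + 3P, so 364 = 4.5P and P' = 728/9; Q' = 464 − 1.5(728/9) = 1028/3.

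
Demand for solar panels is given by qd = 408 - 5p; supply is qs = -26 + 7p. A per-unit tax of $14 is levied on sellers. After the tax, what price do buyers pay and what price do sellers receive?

Pre-tax equilibrium: p* = 217/6, q* = 1363/6.
Tax on sellers shifts supply to qs = -26 + 7(p − 14) = -124 + 7p.
408 - 5p = -124 + 7p gives buyer price pb = 133/3; sellers receive ps = 133/3 − 14 = 91/3.
New quantity: q = 408 − 5(133/3) = 559/3.

Buyers pay 133/3, sellers receive 91/3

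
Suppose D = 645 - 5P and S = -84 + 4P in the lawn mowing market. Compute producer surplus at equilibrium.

Equilibrium: 645 - 5P = -84 + 4P gives P* = 81, Q* = 240.
Supply starts at P = 21 (where S = 0).
PS = ½(81 − 21)(240) = 7200.

Producer surplus = 7200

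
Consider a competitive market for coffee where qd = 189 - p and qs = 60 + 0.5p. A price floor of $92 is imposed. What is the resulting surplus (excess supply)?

Equilibrium price would be p* = 86, so the floor at 92 binds.
At p = 92: qd = 97, qs = 106.
Surplus = 106 − 97 = 9.

Surplus = 9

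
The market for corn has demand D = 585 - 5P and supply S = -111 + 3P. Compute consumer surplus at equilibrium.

Equilibrium: 585 - 5P = -111 + 3P gives P* = 87, Q* = 150.
Demand choke price (D = 0): P = 117.
CS = ½(117 − 87)(150) = 2250.

Consumer surplus = 2250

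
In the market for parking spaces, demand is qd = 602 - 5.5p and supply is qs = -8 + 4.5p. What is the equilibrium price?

p* = 61

Set qd = qs: 602 - 5.5p = -8 + 4.5p.
610 = 10p, so p* = 61.
q* = 602 − 5.5(61) = 266.5.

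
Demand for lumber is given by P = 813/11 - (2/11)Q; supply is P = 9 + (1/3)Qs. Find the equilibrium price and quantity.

P* = 51, Q* = 126

Set the two price expressions equal: 813/11 - (2/11)Q = 9 + (1/3)Q.
714/11 = (17/33)Q, so Q* = 126.
P* = 813/11 − (2/11)(126) = 51.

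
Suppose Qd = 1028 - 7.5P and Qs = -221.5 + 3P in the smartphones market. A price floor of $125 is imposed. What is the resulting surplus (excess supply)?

Surplus = 63

Equilibrium price would be P* = 119, so the floor at 125 binds.
At P = 125: Qd = 90.5, Qs = 153.5.
Surplus = 153.5 − 90.5 = 63.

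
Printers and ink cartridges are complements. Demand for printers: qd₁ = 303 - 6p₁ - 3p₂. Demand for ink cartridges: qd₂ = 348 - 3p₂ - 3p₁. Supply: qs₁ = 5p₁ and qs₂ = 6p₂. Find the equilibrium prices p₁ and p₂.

p₁ = 18.7, p₂ = 973/30

Market 1: 303 - 6p₁ - 3p₂ = 5p₁ → 11p₁ + 3p₂ = 303.
Market 2: 9p₂ + 3p₁ = 348.
Eliminating p₂: 9×(1) − 3×(2) gives 90p₁ = 1683, so p₁ = 18.7.
Back-substitute into (2): p₂ = (348 − 3×18.7) / 9 = 973/30.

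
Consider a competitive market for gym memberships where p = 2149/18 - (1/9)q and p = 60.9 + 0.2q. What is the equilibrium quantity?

Set the two price expressions equal: 2149/18 - (1/9)q = 60.9 + 0.2q.
2632/45 = (14/45)q, so q* = 188.
p* = 2149/18 − (1/9)(188) = 98.5.

q* = 188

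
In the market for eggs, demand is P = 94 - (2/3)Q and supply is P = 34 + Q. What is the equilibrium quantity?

Set the two price expressions equal: 94 - (2/3)Q = 34 + Q.
60 = (5/3)Q, so Q* = 36.
P* = 94 − (2/3)(36) = 70.

Q* = 36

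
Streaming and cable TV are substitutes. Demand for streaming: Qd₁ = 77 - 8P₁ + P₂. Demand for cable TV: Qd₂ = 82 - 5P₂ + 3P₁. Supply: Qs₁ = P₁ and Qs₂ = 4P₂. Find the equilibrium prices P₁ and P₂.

Market 1: 77 - 8P₁ + P₂ = P₁ → 9P₁ - P₂ = 77.
Market 2: 9P₂ - 3P₁ = 82.
Eliminating P₂: 9×(1) + 1×(2) gives 78P₁ = 775, so P₁ = 775/78.
Back-substitute into (2): P₂ = (82 + 3×775/78) / 9 = 323/26.

P₁ = 775/78, P₂ = 323/26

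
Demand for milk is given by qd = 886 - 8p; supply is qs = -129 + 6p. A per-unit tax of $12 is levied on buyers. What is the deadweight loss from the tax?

Deadweight loss = 1728/7

Pre-tax equilibrium: p* = 72.5, q* = 306.
Tax on buyers shifts demand to qd = 886 − 8(p + 12) = 790 - 8p.
790 - 8p = -129 + 6p gives seller price ps = 919/14; buyers pay pb = 919/14 + 12 = 1087/14.
New quantity: q = 886 − 8(1087/14) = 1854/7.
DWL = ½ × 12 × (306 − 1854/7) = 1728/7.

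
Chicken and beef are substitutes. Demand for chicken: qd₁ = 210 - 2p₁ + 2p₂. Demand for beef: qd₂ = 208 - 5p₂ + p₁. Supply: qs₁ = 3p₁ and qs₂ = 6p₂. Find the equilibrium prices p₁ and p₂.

Market 1: 210 - 2p₁ + 2p₂ = 3p₁ → 5p₁ - 2p₂ = 210.
Market 2: 11p₂ - p₁ = 208.
Eliminating p₂: 11×(1) + 2×(2) gives 53p₁ = 2726, so p₁ = 2726/53.
Back-substitute into (2): p₂ = (208 + 1×2726/53) / 11 = 1250/53.

p₁ = 2726/53, p₂ = 1250/53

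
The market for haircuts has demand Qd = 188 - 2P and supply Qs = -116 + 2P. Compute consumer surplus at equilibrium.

Consumer surplus = 324

Equilibrium: 188 - 2P = -116 + 2P gives P* = 76, Q* = 36.
Demand choke price (Qd = 0): P = 94.
CS = ½(94 − 76)(36) = 324.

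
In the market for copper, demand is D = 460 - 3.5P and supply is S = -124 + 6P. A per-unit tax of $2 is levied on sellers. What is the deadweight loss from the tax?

Pre-tax equilibrium: P* = 1168/19, Q* = 4652/19.
Tax on sellers shifts supply to S = -124 + 6(P − 2) = -136 + 6P.
460 - 3.5P = -136 + 6P gives buyer price Pb = 1192/19; sellers receive Ps = 1192/19 − 2 = 1154/19.
New quantity: Q = 460 − 3.5(1192/19) = 4568/19.
DWL = ½ × 2 × (4652/19 − 4568/19) = 84/19.

Deadweight loss = 84/19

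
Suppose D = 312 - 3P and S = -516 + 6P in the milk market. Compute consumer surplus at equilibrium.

Equilibrium: 312 - 3P = -516 + 6P gives P* = 92, Q* = 36.
Demand choke price (D = 0): P = 104.
CS = ½(104 − 92)(36) = 216.

Consumer surplus = 216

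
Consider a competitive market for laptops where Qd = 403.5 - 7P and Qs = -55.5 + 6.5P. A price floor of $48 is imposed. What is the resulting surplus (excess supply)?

Equilibrium price would be P* = 34, so the floor at 48 binds.
At P = 48: Qd = 67.5, Qs = 256.5.
Surplus = 256.5 − 67.5 = 189.

Surplus = 189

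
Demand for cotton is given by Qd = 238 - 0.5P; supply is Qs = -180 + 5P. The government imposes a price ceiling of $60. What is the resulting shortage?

Equilibrium price would be P* = 76, so the ceiling at 60 binds.
At P = 60: Qd = 238 − 0.5(60) = 208, Qs = -180 + 5(60) = 120.
Shortage = 208 − 120 = 88.

Shortage = 88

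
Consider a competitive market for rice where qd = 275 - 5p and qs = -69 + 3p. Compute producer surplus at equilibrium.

Equilibrium: 275 - 5p = -69 + 3p gives p* = 43, q* = 60.
Supply starts at p = 23 (where qs = 0).
PS = ½(43 − 23)(60) = 600.

Producer surplus = 600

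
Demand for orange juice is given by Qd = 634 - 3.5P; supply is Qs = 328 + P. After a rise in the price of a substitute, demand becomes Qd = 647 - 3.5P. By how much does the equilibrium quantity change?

Original equilibrium: P* = 68, Q* = 396.
New equilibrium: 647 - 3.5P = 328 + P, so 319 = 4.5P and P' = 638/9; Q' = 647 − 3.5(638/9) = 3590/9.
Change in quantity: 3590/9 − 396 = 26/9.

ΔQ = 26/9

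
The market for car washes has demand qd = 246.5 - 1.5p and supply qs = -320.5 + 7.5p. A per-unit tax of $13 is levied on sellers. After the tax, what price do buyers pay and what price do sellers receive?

Buyers pay 443/6, sellers receive 365/6

Pre-tax equilibrium: p* = 63, q* = 152.
Tax on sellers shifts supply to qs = -320.5 + 7.5(p − 13) = -418 + 7.5p.
246.5 - 1.5p = -418 + 7.5p gives buyer price pb = 443/6; sellers receive ps = 443/6 − 13 = 365/6.
New quantity: q = 246.5 − 1.5(443/6) = 135.75.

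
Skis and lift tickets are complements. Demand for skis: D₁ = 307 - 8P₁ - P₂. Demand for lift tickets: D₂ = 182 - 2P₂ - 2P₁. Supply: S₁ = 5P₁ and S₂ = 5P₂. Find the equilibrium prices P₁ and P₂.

Market 1: 307 - 8P₁ - P₂ = 5P₁ → 13P₁ + P₂ = 307.
Market 2: 7P₂ + 2P₁ = 182.
Eliminating P₂: 7×(1) − 1×(2) gives 89P₁ = 1967, so P₁ = 1967/89.
Back-substitute into (2): P₂ = (182 − 2×1967/89) / 7 = 1752/89.

P₁ = 1967/89, P₂ = 1752/89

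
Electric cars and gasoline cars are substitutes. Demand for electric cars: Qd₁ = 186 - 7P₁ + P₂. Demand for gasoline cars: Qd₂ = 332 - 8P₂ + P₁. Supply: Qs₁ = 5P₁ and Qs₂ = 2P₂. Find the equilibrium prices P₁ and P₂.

P₁ = 2192/119, P₂ = 4170/119

Market 1: 186 - 7P₁ + P₂ = 5P₁ → 12P₁ - P₂ = 186.
Market 2: 10P₂ - P₁ = 332.
Eliminating P₂: 10×(1) + 1×(2) gives 119P₁ = 2192, so P₁ = 2192/119.
Back-substitute into (2): P₂ = (332 + 1×2192/119) / 10 = 4170/119.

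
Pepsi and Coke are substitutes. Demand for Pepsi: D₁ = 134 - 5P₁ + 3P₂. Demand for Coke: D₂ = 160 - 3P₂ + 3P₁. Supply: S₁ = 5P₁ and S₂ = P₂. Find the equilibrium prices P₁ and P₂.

Market 1: 134 - 5P₁ + 3P₂ = 5P₁ → 10P₁ - 3P₂ = 134.
Market 2: 4P₂ - 3P₁ = 160.
Eliminating P₂: 4×(1) + 3×(2) gives 31P₁ = 1016, so P₁ = 1016/31.
Back-substitute into (2): P₂ = (160 + 3×1016/31) / 4 = 2002/31.

P₁ = 1016/31, P₂ = 2002/31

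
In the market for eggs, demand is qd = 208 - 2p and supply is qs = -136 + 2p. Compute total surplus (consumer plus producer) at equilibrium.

Total surplus = 648

Equilibrium: 208 - 2p = -136 + 2p gives p* = 86, q* = 36.
Demand choke price: p = 104; supply starts at p = 68.
CS = ½(104 − 86)(36) = 324; PS = ½(86 − 68)(36) = 324.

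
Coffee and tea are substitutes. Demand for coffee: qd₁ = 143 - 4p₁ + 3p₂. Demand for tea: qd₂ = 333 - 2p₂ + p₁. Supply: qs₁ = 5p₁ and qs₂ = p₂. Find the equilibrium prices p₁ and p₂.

p₁ = 59.5, p₂ = 785/6

Market 1: 143 - 4p₁ + 3p₂ = 5p₁ → 9p₁ - 3p₂ = 143.
Market 2: 3p₂ - p₁ = 333.
Eliminating p₂: 3×(1) + 3×(2) gives 24p₁ = 1428, so p₁ = 59.5.
Back-substitute into (2): p₂ = (333 + 1×59.5) / 3 = 785/6.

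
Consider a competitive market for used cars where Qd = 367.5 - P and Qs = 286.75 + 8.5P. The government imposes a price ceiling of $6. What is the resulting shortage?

Equilibrium price would be P* = 8.5, so the ceiling at 6 binds.
At P = 6: Qd = 367.5 − 1(6) = 361.5, Qs = 286.75 + 8.5(6) = 337.75.
Shortage = 361.5 − 337.75 = 23.75.

Shortage = 23.75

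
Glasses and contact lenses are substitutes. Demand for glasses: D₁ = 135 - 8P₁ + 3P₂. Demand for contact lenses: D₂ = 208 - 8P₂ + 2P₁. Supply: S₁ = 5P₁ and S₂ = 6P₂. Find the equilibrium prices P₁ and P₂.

P₁ = 1257/88, P₂ = 1487/88

Market 1: 135 - 8P₁ + 3P₂ = 5P₁ → 13P₁ - 3P₂ = 135.
Market 2: 14P₂ - 2P₁ = 208.
Eliminating P₂: 14×(1) + 3×(2) gives 176P₁ = 2514, so P₁ = 1257/88.
Back-substitute into (2): P₂ = (208 + 2×1257/88) / 14 = 1487/88.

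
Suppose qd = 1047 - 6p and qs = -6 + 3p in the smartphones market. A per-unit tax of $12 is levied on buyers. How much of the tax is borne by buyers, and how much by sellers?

Buyers bear $4, sellers bear $8

Pre-tax equilibrium: p* = 117, q* = 345.
Tax on buyers shifts demand to qd = 1047 − 6(p + 12) = 975 - 6p.
975 - 6p = -6 + 3p gives seller price ps = 109; buyers pay pb = 109 + 12 = 121.
New quantity: q = 1047 − 6(121) = 321.
Buyer burden = 121 − 117 = 4; seller burden = 117 − 109 = 8.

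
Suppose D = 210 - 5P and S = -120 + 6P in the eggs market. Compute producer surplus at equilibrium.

Equilibrium: 210 - 5P = -120 + 6P gives P* = 30, Q* = 60.
Supply starts at P = 20 (where S = 0).
PS = ½(30 − 20)(60) = 300.

Producer surplus = 300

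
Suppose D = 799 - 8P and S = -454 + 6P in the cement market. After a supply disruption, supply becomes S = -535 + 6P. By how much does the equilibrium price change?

Original equilibrium: P* = 89.5, Q* = 83.
New equilibrium: 799 - 8P = -535 + 6P, so 1334 = 14P and P' = 667/7; Q' = 799 − 8(667/7) = 257/7.
Change in price: 667/7 − 89.5 = 81/14.

ΔP = 81/14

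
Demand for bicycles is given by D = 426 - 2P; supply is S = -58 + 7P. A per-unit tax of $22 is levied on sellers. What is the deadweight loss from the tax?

Pre-tax equilibrium: P* = 484/9, Q* = 2866/9.
Tax on sellers shifts supply to S = -58 + 7(P − 22) = -212 + 7P.
426 - 2P = -212 + 7P gives buyer price Pb = 638/9; sellers receive Ps = 638/9 − 22 = 440/9.
New quantity: Q = 426 − 2(638/9) = 2558/9.
DWL = ½ × 22 × (2866/9 − 2558/9) = 3388/9.

Deadweight loss = 3388/9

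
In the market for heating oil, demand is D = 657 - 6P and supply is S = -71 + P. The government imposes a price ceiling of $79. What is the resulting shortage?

Equilibrium price would be P* = 104, so the ceiling at 79 binds.
At P = 79: D = 657 − 6(79) = 183, S = -71 + 1(79) = 8.
Shortage = 183 − 8 = 175.

Shortage = 175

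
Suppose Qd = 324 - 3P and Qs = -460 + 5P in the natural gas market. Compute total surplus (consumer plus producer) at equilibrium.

Equilibrium: 324 - 3P = -460 + 5P gives P* = 98, Q* = 30.
Demand choke price: P = 108; supply starts at P = 92.
CS = ½(108 − 98)(30) = 150; PS = ½(98 − 92)(30) = 90.

Total surplus = 240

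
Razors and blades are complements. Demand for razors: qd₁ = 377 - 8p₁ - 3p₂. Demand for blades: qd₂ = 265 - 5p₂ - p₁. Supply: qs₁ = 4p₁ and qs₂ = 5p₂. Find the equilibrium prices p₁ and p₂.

Market 1: 377 - 8p₁ - 3p₂ = 4p₁ → 12p₁ + 3p₂ = 377.
Market 2: 10p₂ + p₁ = 265.
Eliminating p₂: 10×(1) − 3×(2) gives 117p₁ = 2975, so p₁ = 2975/117.
Back-substitute into (2): p₂ = (265 − 1×2975/117) / 10 = 2803/117.

p₁ = 2975/117, p₂ = 2803/117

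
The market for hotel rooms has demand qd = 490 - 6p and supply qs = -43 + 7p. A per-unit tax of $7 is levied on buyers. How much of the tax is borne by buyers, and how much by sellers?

Buyers bear 49/13, sellers bear 42/13

Pre-tax equilibrium: p* = 41, q* = 244.
Tax on buyers shifts demand to qd = 490 − 6(p + 7) = 448 - 6p.
448 - 6p = -43 + 7p gives seller price ps = 491/13; buyers pay pb = 491/13 + 7 = 582/13.
New quantity: q = 490 − 6(582/13) = 2878/13.
Buyer burden = 582/13 − 41 = 49/13; seller burden = 41 − 491/13 = 42/13.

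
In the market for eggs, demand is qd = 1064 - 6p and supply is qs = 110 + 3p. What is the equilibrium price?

p* = 106

Set qd = qs: 1064 - 6p = 110 + 3p.
954 = 9p, so p* = 106.
q* = 1064 − 6(106) = 428.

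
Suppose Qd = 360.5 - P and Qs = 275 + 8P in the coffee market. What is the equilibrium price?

Set Qd = Qs: 360.5 - P = 275 + 8P.
85.5 = 9P, so P* = 9.5.
Q* = 360.5 − 1(9.5) = 351.

P* = 9.5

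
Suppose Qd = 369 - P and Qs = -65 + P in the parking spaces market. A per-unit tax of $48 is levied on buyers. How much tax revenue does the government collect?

Tax revenue = 6144

Pre-tax equilibrium: P* = 217, Q* = 152.
Tax on buyers shifts demand to Qd = 369 − 1(P + 48) = 321 - P.
321 - P = -65 + P gives seller price Ps = 193; buyers pay Pb = 193 + 48 = 241.
New quantity: Q = 369 − 1(241) = 128.
Revenue = 48 × 128 = 6144.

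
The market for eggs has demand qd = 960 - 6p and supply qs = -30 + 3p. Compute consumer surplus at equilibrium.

Consumer surplus = 7500

Equilibrium: 960 - 6p = -30 + 3p gives p* = 110, q* = 300.
Demand choke price (qd = 0): p = 160.
CS = ½(160 − 110)(300) = 7500.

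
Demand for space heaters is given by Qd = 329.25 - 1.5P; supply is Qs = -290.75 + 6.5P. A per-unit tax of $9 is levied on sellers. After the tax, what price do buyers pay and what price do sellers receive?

Pre-tax equilibrium: P* = 77.5, Q* = 213.
Tax on sellers shifts supply to Qs = -290.75 + 6.5(P − 9) = -349.25 + 6.5P.
329.25 - 1.5P = -349.25 + 6.5P gives buyer price Pb = 84.8125; sellers receive Ps = 84.8125 − 9 = 75.8125.
New quantity: Q = 329.25 − 1.5(84.8125) = 202.03125.

Buyers pay $84.8125, sellers receive $75.8125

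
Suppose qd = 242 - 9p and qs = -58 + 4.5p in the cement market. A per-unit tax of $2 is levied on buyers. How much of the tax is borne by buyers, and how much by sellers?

Pre-tax equilibrium: p* = 200/9, q* = 42.
Tax on buyers shifts demand to qd = 242 − 9(p + 2) = 224 - 9p.
224 - 9p = -58 + 4.5p gives seller price ps = 188/9; buyers pay pb = 188/9 + 2 = 206/9.
New quantity: q = 242 − 9(206/9) = 36.
Buyer burden = 206/9 − 200/9 = 2/3; seller burden = 200/9 − 188/9 = 4/3.

Buyers bear 2/3, sellers bear 4/3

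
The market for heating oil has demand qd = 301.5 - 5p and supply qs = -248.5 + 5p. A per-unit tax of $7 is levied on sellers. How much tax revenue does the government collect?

Tax revenue = 63

Pre-tax equilibrium: p* = 55, q* = 26.5.
Tax on sellers shifts supply to qs = -248.5 + 5(p − 7) = -283.5 + 5p.
301.5 - 5p = -283.5 + 5p gives buyer price pb = 58.5; sellers receive ps = 58.5 − 7 = 51.5.
New quantity: q = 301.5 − 5(58.5) = 9.
Revenue = 7 × 9 = 63.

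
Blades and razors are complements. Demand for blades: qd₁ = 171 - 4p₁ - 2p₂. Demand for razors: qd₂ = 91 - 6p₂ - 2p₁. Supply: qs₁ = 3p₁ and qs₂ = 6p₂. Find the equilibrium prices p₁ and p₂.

p₁ = 23.375, p₂ = 3.6875

Market 1: 171 - 4p₁ - 2p₂ = 3p₁ → 7p₁ + 2p₂ = 171.
Market 2: 12p₂ + 2p₁ = 91.
Eliminating p₂: 12×(1) − 2×(2) gives 80p₁ = 1870, so p₁ = 23.375.
Back-substitute into (2): p₂ = (91 − 2×23.375) / 12 = 3.6875.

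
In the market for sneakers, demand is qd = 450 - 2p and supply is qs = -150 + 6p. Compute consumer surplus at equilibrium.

Equilibrium: 450 - 2p = -150 + 6p gives p* = 75, q* = 300.
Demand choke price (qd = 0): p = 225.
CS = ½(225 − 75)(300) = 22500.

Consumer surplus = 22500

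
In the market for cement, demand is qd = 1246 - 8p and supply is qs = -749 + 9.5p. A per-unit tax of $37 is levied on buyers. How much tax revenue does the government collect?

Pre-tax equilibrium: p* = 114, q* = 334.
Tax on buyers shifts demand to qd = 1246 − 8(p + 37) = 950 - 8p.
950 - 8p = -749 + 9.5p gives seller price ps = 3398/35; buyers pay pb = 3398/35 + 37 = 4693/35.
New quantity: q = 1246 − 8(4693/35) = 6066/35.
Revenue = 37 × 6066/35 = 224442/35.

Tax revenue = 224442/35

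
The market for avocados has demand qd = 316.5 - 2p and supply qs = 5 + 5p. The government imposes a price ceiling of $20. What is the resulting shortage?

Shortage = 171.5

Equilibrium price would be p* = 44.5, so the ceiling at 20 binds.
At p = 20: qd = 316.5 − 2(20) = 276.5, qs = 5 + 5(20) = 105.
Shortage = 276.5 − 105 = 171.5.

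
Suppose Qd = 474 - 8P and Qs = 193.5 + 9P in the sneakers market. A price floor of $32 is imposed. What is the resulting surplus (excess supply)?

Surplus = 263.5

Equilibrium price would be P* = 16.5, so the floor at 32 binds.
At P = 32: Qd = 218, Qs = 481.5.
Surplus = 481.5 − 218 = 263.5.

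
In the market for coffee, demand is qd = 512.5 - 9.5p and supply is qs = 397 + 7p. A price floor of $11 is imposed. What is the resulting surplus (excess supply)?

Equilibrium price would be p* = 7, so the floor at 11 binds.
At p = 11: qd = 408, qs = 474.
Surplus = 474 − 408 = 66.

Surplus = 66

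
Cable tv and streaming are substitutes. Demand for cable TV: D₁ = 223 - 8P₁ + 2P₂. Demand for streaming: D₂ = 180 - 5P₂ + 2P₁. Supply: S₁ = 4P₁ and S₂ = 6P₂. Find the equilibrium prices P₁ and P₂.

P₁ = 21.9765625, P₂ = 20.359375

Market 1: 223 - 8P₁ + 2P₂ = 4P₁ → 12P₁ - 2P₂ = 223.
Market 2: 11P₂ - 2P₁ = 180.
Eliminating P₂: 11×(1) + 2×(2) gives 128P₁ = 2813, so P₁ = 21.9765625.
Back-substitute into (2): P₂ = (180 + 2×21.9765625) / 11 = 20.359375.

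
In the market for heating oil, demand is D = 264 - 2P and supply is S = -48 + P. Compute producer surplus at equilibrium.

Equilibrium: 264 - 2P = -48 + P gives P* = 104, Q* = 56.
Supply starts at P = 48 (where S = 0).
PS = ½(104 − 48)(56) = 1568.

Producer surplus = 1568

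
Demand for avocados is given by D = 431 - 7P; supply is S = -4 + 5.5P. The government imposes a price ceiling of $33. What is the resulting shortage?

Shortage = 22.5

Equilibrium price would be P* = 34.8, so the ceiling at 33 binds.
At P = 33: D = 431 − 7(33) = 200, S = -4 + 5.5(33) = 177.5.
Shortage = 200 − 177.5 = 22.5.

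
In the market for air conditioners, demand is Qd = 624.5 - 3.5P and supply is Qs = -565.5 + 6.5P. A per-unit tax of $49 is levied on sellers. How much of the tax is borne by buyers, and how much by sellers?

Pre-tax equilibrium: P* = 119, Q* = 208.
Tax on sellers shifts supply to Qs = -565.5 + 6.5(P − 49) = -884 + 6.5P.
624.5 - 3.5P = -884 + 6.5P gives buyer price Pb = 150.85; sellers receive Ps = 150.85 − 49 = 101.85.
New quantity: Q = 624.5 − 3.5(150.85) = 96.525.
Buyer burden = 150.85 − 119 = 31.85; seller burden = 119 − 101.85 = 17.15.

Buyers bear $31.85, sellers bear $17.15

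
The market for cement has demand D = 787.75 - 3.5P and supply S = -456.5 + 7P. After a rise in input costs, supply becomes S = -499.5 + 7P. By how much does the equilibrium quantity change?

Original equilibrium: P* = 118.5, Q* = 373.
New equilibrium: 787.75 - 3.5P = -499.5 + 7P, so 1287.25 = 10.5P and P' = 5149/42; Q' = 787.75 − 3.5(5149/42) = 1076/3.
Change in quantity: 1076/3 − 373 = -43/3.

ΔQ = -43/3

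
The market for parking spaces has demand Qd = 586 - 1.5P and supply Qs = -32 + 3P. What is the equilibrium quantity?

Q* = 380

Set Qd = Qs: 586 - 1.5P = -32 + 3P.
618 = 4.5P, so P* = 412/3.
Q* = 586 − 1.5(412/3) = 380.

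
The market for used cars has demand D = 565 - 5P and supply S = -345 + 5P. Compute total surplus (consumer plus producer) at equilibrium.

Total surplus = 2420

Equilibrium: 565 - 5P = -345 + 5P gives P* = 91, Q* = 110.
Demand choke price: P = 113; supply starts at P = 69.
CS = ½(113 − 91)(110) = 1210; PS = ½(91 − 69)(110) = 1210.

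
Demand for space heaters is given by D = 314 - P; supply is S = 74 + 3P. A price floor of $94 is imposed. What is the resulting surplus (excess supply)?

Equilibrium price would be P* = 60, so the floor at 94 binds.
At P = 94: D = 220, S = 356.
Surplus = 356 − 220 = 136.

Surplus = 136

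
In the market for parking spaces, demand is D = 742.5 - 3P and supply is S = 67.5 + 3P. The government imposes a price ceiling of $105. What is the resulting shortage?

Equilibrium price would be P* = 112.5, so the ceiling at 105 binds.
At P = 105: D = 742.5 − 3(105) = 427.5, S = 67.5 + 3(105) = 382.5.
Shortage = 427.5 − 382.5 = 45.

Shortage = 45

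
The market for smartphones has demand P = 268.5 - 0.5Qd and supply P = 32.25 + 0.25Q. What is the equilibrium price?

P* = 111

Set the two price expressions equal: 268.5 - 0.5Q = 32.25 + 0.25Q.
236.25 = 0.75Q, so Q* = 315.
P* = 268.5 − (0.5)(315) = 111.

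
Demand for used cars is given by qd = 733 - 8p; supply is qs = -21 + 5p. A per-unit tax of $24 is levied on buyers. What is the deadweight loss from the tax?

Pre-tax equilibrium: p* = 58, q* = 269.
Tax on buyers shifts demand to qd = 733 − 8(p + 24) = 541 - 8p.
541 - 8p = -21 + 5p gives seller price ps = 562/13; buyers pay pb = 562/13 + 24 = 874/13.
New quantity: q = 733 − 8(874/13) = 2537/13.
DWL = ½ × 24 × (269 − 2537/13) = 11520/13.

Deadweight loss = 11520/13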